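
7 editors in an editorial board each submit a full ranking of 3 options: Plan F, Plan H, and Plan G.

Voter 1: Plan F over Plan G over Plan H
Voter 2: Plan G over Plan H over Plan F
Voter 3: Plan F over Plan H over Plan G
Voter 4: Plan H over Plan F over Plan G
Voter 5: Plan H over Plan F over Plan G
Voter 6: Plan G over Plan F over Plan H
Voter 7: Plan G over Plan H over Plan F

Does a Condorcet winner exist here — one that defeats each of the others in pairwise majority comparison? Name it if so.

Head-to-head results (7 voters total):
Plan F vs Plan H: Plan H wins 4–3.
Plan F vs Plan G: Plan F wins 4–3.
Plan H vs Plan G: Plan G wins 4–3.
No candidate beats all others: Plan F beats Plan G beats Plan H beats Plan F, a majority cycle.

There is no Condorcet winner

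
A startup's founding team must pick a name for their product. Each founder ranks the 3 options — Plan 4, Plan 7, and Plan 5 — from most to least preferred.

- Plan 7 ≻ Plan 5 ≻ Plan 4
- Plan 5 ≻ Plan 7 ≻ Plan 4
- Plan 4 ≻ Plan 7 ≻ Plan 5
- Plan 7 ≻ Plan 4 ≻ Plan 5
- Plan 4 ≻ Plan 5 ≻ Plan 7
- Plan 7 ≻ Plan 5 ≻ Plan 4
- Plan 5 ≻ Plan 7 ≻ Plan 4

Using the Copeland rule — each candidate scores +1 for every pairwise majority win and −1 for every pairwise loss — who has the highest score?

Pairwise results:
  Plan 4 vs Plan 7: Plan 7 wins 5–2.
  Plan 4 vs Plan 5: Plan 5 wins 4–3.
  Plan 7 vs Plan 5: Plan 7 wins 4–3.
Copeland scores (wins − losses):
  Plan 4: 0 − 2 = -2
  Plan 7: 2 − 0 = 2
  Plan 5: 1 − 1 = 0
Plan 7 has the best Copeland score.

Plan 7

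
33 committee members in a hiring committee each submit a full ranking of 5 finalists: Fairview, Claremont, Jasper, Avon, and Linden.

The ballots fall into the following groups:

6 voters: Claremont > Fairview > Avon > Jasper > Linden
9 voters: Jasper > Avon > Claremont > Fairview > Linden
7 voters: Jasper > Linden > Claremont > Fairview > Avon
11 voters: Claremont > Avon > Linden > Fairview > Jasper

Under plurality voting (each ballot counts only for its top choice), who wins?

Claremont

First-place vote totals:
  Fairview: 0
  Claremont: 17
  Jasper: 16
  Avon: 0
  Linden: 0
Claremont has the most first-place votes.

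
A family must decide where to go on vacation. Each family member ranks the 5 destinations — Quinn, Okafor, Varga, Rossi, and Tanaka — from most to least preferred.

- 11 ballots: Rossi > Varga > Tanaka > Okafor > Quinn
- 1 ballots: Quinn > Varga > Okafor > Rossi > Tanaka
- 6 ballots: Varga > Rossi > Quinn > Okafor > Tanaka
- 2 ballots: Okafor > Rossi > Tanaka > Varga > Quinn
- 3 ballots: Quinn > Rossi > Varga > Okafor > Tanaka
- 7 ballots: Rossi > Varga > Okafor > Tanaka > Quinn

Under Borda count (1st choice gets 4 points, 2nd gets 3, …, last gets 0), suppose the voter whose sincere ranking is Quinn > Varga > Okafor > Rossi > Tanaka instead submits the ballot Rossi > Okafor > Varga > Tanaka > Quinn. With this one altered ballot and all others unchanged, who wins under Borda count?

Rossi

Borda totals with the altered ballot: Quinn 24, Okafor 45, Varga 88, Rossi 109, Tanaka 34.
The winner is unchanged: still Rossi.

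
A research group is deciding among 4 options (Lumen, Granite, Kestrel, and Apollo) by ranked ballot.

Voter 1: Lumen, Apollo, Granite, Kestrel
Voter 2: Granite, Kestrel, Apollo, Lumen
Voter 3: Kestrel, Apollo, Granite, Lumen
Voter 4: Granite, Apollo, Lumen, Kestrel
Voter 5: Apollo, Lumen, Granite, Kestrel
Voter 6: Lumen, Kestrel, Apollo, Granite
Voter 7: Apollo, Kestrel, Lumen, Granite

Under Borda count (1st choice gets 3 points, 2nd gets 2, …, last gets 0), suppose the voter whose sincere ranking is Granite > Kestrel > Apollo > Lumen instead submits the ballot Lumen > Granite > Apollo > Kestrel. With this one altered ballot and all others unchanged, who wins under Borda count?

Borda totals with the altered ballot: Lumen 13, Granite 8, Kestrel 7, Apollo 14.
The winner is unchanged: still Apollo.

Apollo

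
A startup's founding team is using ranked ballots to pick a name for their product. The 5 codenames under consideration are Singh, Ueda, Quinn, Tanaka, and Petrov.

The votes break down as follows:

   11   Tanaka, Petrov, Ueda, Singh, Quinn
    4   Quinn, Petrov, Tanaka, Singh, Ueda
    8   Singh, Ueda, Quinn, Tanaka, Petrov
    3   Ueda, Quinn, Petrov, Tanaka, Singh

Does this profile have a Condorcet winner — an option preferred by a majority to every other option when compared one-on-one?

Head-to-head results (26 voters total):
Singh vs Ueda: Ueda wins 14–12.
Singh vs Quinn: Singh wins 19–7.
Singh vs Tanaka: Tanaka wins 18–8.
Singh vs Petrov: Petrov wins 18–8.
Ueda vs Quinn: Ueda wins 22–4.
Ueda vs Tanaka: Tanaka wins 15–11.
Ueda vs Petrov: Petrov wins 15–11.
Quinn vs Tanaka: Quinn wins 15–11.
Quinn vs Petrov: Quinn wins 15–11.
Tanaka vs Petrov: Tanaka wins 19–7.
No candidate beats all others: Singh beats Quinn beats Tanaka beats Singh, a majority cycle.

No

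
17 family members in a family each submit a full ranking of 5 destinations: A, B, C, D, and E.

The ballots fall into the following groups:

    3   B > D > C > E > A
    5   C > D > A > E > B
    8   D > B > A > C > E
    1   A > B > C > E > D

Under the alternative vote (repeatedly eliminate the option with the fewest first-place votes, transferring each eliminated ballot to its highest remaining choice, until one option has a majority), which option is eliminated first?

E

Round 1: D 8, C 5, B 3, A 1, E 0. E has the fewest and is eliminated.
Round 2: D 8, C 5, B 3, A 1. A has the fewest and is eliminated.
Round 3: D 8, C 5, B 4. B has the fewest and is eliminated.
Round 4: D 11, C 6. D has a majority.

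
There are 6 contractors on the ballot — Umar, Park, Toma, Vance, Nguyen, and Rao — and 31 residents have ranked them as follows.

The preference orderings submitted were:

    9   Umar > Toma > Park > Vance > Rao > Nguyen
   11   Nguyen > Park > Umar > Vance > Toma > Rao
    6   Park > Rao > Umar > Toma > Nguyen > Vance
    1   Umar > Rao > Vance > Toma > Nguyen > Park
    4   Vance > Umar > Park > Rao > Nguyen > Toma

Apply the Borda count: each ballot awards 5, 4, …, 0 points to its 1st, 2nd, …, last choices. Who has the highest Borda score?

Borda scores:
  Umar: 9·5 + 11·3 + 6·3 + 5 + 4·4 = 117
  Park: 9·3 + 11·4 + 6·5 + 0 + 4·3 = 113
  Toma: 9·4 + 11·1 + 6·2 + 2 + 4·0 = 61
  Vance: 9·2 + 11·2 + 6·0 + 3 + 4·5 = 63
  Nguyen: 9·0 + 11·5 + 6·1 + 1 + 4·1 = 66
  Rao: 9·1 + 11·0 + 6·4 + 4 + 4·2 = 45
Umar has the highest total.

Umar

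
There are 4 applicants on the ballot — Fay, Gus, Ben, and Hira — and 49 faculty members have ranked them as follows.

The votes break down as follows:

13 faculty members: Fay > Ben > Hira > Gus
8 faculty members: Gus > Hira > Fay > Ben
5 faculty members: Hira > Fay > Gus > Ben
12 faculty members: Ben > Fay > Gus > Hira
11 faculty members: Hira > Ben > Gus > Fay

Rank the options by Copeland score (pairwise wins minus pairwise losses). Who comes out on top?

Pairwise results:
  Fay vs Gus: Fay wins 30–19.
  Fay vs Ben: Fay wins 26–23.
  Fay vs Hira: Fay wins 25–24.
  Gus vs Ben: Ben wins 36–13.
  Gus vs Hira: Hira wins 29–20.
  Ben vs Hira: Ben wins 25–24.
Copeland scores (wins − losses):
  Fay: 3 − 0 = 3
  Gus: 0 − 3 = -3
  Ben: 2 − 1 = 1
  Hira: 1 − 2 = -1
Fay has the best Copeland score.

Fay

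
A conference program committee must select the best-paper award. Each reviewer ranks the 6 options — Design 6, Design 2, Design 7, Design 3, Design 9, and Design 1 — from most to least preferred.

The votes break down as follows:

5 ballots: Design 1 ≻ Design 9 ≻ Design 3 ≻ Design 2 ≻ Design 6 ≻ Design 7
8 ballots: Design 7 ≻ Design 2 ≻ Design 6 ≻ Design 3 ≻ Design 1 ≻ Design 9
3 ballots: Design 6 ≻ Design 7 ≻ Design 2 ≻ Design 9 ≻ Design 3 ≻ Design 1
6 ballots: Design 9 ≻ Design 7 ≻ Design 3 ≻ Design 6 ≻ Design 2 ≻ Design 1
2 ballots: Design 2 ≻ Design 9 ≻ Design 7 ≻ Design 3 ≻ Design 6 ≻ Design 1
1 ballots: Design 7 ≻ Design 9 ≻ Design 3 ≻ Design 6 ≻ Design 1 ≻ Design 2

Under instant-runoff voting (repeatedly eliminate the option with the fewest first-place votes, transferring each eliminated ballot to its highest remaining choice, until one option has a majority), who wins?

Round 1: Design 7 9, Design 9 6, Design 1 5, Design 6 3, Design 2 2, Design 3 0. Design 3 has the fewest and is eliminated.
Round 2: Design 7 9, Design 9 6, Design 1 5, Design 6 3, Design 2 2. Design 2 has the fewest and is eliminated.
Round 3: Design 7 9, Design 9 8, Design 1 5, Design 6 3. Design 6 has the fewest and is eliminated.
Round 4: Design 7 12, Design 9 8, Design 1 5. Design 1 has the fewest and is eliminated.
Round 5: Design 9 13, Design 7 12. Design 9 has a majority.

Design 9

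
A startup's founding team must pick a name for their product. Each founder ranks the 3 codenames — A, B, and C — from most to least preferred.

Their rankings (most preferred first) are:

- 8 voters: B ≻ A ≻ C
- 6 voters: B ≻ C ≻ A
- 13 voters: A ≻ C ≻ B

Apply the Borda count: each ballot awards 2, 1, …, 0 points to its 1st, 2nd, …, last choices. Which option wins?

A

Borda scores:
  A: 8·1 + 6·0 + 13·2 = 34
  B: 8·2 + 6·2 + 13·0 = 28
  C: 8·0 + 6·1 + 13·1 = 19
A has the highest total.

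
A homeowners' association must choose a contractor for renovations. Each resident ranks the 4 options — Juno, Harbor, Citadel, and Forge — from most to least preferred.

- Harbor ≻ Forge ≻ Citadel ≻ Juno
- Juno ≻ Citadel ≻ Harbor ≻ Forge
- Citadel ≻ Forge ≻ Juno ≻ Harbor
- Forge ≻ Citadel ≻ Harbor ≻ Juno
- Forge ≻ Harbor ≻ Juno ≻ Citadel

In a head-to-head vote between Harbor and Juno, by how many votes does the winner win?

Ballots ranking Harbor above Juno: 3.
Ballots ranking Juno above Harbor: 2.
Harbor wins 3–2, a margin of 1.

1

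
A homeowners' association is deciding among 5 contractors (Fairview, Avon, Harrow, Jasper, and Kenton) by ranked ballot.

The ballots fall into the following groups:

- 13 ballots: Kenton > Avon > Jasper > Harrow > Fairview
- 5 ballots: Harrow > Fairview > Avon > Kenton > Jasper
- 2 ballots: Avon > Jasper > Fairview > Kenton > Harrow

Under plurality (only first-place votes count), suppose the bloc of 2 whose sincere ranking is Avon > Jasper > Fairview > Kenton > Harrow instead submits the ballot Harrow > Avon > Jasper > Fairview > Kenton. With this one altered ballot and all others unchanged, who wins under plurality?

Kenton

First-place totals with the altered ballot: Fairview 0, Avon 0, Harrow 7, Jasper 0, Kenton 13.
The winner is unchanged: still Kenton.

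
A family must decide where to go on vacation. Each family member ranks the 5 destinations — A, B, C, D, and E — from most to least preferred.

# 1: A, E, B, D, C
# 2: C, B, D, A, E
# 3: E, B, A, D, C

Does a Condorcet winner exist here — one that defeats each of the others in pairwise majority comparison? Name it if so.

Head-to-head results (3 voters total):
A vs B: B wins 2–1.
A vs C: A wins 2–1.
A vs D: A wins 2–1.
A vs E: A wins 2–1.
B vs C: B wins 2–1.
B vs D: B wins 3–0.
B vs E: E wins 2–1.
C vs D: D wins 2–1.
C vs E: E wins 2–1.
D vs E: E wins 2–1.
No candidate beats all others: A beats E beats B beats A, a majority cycle.

There is no Condorcet winner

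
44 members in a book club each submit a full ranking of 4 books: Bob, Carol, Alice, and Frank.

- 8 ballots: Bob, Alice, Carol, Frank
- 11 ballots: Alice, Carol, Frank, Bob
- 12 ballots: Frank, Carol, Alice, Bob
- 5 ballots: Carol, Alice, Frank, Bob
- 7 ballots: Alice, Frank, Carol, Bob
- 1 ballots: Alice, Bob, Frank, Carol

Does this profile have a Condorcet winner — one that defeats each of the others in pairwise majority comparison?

Yes

Head-to-head results (44 voters total):
Bob vs Carol: Carol wins 35–9.
Bob vs Alice: Alice wins 36–8.
Bob vs Frank: Frank wins 35–9.
Carol vs Alice: Alice wins 27–17.
Carol vs Frank: Carol wins 24–20.
Alice vs Frank: Alice wins 32–12.
Alice beats each rival — Bob (36–8), Carol (27–17), Frank (32–12) — so Alice is the Condorcet winner.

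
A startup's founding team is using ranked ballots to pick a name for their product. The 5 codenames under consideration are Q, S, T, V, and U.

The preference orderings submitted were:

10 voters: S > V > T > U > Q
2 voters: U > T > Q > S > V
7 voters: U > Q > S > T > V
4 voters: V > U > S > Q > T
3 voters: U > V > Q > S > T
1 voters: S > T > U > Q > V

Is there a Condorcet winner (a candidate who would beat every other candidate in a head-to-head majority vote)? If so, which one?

Head-to-head results (27 voters total):
Q vs S: S wins 15–12.
Q vs T: Q wins 14–13.
Q vs V: V wins 17–10.
Q vs U: U wins 27–0.
S vs T: S wins 25–2.
S vs V: S wins 20–7.
S vs U: U wins 16–11.
T vs V: V wins 17–10.
T vs U: U wins 16–11.
V vs U: V wins 14–13.
No candidate beats all others: S beats V beats U beats S, a majority cycle.

None — there is no Condorcet winner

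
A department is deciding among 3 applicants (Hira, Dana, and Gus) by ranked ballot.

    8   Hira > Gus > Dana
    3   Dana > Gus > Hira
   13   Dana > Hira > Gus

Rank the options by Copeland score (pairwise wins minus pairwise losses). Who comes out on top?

Dana

Pairwise results:
  Hira vs Dana: Dana wins 16–8.
  Hira vs Gus: Hira wins 21–3.
  Dana vs Gus: Dana wins 16–8.
Copeland scores (wins − losses):
  Hira: 1 − 1 = 0
  Dana: 2 − 0 = 2
  Gus: 0 − 2 = -2
Dana has the best Copeland score.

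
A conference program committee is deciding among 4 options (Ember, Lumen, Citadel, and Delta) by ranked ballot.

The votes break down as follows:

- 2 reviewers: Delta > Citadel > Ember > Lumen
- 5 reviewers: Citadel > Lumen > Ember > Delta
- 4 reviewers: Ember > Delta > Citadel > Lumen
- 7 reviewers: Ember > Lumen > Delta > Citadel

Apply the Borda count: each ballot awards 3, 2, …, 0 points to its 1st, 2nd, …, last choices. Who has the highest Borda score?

Borda scores:
  Ember: 2·1 + 5·1 + 4·3 + 7·3 = 40
  Lumen: 2·0 + 5·2 + 4·0 + 7·2 = 24
  Citadel: 2·2 + 5·3 + 4·1 + 7·0 = 23
  Delta: 2·3 + 5·0 + 4·2 + 7·1 = 21
Ember has the highest total.

Ember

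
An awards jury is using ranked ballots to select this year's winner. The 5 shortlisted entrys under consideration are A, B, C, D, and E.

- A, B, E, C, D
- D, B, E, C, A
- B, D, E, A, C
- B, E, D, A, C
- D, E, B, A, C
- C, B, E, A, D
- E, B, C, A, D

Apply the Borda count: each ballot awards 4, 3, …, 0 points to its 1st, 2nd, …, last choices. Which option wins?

Borda scores:
  A: 4 + 0 + 1 + 1 + 1 + 1 + 1 = 9
  B: 3 + 3 + 4 + 4 + 2 + 3 + 3 = 22
  C: 1 + 1 + 0 + 0 + 0 + 4 + 2 = 8
  D: 0 + 4 + 3 + 2 + 4 + 0 + 0 = 13
  E: 2 + 2 + 2 + 3 + 3 + 2 + 4 = 18
B has the highest total.

B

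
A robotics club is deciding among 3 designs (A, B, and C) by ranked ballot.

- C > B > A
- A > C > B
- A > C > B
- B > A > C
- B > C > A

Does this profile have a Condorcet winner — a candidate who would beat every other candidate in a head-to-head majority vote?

Head-to-head results (5 voters total):
A vs B: B wins 3–2.
A vs C: A wins 3–2.
B vs C: C wins 3–2.
No candidate beats all others: A beats C beats B beats A, a majority cycle.

No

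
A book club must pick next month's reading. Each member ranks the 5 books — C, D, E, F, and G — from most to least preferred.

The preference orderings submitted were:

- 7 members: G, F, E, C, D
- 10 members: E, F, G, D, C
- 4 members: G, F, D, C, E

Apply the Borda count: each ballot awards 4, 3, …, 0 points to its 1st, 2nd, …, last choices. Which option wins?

G

Borda scores:
  C: 7·1 + 10·0 + 4·1 = 11
  D: 7·0 + 10·1 + 4·2 = 18
  E: 7·2 + 10·4 + 4·0 = 54
  F: 7·3 + 10·3 + 4·3 = 63
  G: 7·4 + 10·2 + 4·4 = 64
G has the highest total.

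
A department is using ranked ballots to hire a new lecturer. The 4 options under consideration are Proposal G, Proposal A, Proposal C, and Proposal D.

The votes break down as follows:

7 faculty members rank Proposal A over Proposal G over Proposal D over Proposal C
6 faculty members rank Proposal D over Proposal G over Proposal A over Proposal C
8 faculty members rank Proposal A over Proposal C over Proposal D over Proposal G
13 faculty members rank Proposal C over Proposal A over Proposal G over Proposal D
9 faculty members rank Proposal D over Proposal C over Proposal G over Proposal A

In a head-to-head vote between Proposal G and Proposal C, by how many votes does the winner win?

17

Ballots ranking Proposal G above Proposal C: 7+6 = 13.
Ballots ranking Proposal C above Proposal G: 8+13+9 = 30.
Proposal C wins 30–13, a margin of 17.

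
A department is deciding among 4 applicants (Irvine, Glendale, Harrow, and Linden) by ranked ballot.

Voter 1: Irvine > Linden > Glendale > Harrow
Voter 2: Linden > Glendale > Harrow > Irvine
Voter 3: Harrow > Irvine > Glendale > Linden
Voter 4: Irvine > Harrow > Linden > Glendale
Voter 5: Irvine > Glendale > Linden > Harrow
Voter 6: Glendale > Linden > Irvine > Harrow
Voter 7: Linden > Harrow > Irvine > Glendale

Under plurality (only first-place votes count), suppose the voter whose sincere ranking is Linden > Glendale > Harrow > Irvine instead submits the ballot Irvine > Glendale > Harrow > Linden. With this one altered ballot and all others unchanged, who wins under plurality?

Irvine

First-place totals with the altered ballot: Irvine 4, Glendale 1, Harrow 1, Linden 1.
The winner is unchanged: still Irvine.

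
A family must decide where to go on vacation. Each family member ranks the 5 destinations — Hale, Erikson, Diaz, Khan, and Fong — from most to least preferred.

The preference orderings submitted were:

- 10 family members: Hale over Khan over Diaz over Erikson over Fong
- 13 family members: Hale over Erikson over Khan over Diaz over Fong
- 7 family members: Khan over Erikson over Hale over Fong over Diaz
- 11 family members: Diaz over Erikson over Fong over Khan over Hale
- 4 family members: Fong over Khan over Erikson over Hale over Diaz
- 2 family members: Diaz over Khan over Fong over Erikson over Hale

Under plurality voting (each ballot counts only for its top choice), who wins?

First-place vote totals:
  Hale: 23
  Erikson: 0
  Diaz: 13
  Khan: 7
  Fong: 4
Hale has the most first-place votes.

Hale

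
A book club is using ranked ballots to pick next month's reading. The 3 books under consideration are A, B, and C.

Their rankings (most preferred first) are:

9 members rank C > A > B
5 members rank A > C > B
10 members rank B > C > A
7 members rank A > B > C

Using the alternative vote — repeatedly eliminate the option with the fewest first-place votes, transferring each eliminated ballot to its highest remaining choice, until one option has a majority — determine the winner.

A

Round 1: A 12, B 10, C 9. C has the fewest and is eliminated.
Round 2: A 21, B 10. A has a majority.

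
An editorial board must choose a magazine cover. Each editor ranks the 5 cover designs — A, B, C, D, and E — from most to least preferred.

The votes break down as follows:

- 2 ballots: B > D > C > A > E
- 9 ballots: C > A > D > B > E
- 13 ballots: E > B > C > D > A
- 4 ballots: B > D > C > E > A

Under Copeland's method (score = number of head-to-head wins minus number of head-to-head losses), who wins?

B

Pairwise results:
  A vs B: B wins 19–9.
  A vs C: C wins 28–0.
  A vs D: D wins 19–9.
  A vs E: E wins 17–11.
  B vs C: B wins 19–9.
  B vs D: B wins 19–9.
  B vs E: B wins 15–13.
  C vs D: C wins 22–6.
  C vs E: C wins 15–13.
  D vs E: D wins 15–13.
Copeland scores (wins − losses):
  A: 0 − 4 = -4
  B: 4 − 0 = 4
  C: 3 − 1 = 2
  D: 2 − 2 = 0
  E: 1 − 3 = -2
B has the best Copeland score.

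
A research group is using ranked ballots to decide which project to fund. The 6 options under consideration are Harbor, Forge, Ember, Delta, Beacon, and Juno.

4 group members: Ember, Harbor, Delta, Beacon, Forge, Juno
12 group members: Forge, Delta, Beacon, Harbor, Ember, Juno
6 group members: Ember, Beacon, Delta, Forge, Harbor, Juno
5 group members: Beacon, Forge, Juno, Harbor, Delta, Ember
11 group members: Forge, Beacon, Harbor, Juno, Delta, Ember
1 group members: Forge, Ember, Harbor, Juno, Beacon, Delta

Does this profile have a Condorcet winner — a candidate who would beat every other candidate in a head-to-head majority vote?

Head-to-head results (39 voters total):
Harbor vs Forge: Forge wins 35–4.
Harbor vs Ember: Harbor wins 28–11.
Harbor vs Delta: Harbor wins 21–18.
Harbor vs Beacon: Beacon wins 34–5.
Harbor vs Juno: Harbor wins 34–5.
Forge vs Ember: Forge wins 29–10.
Forge vs Delta: Forge wins 29–10.
Forge vs Beacon: Forge wins 24–15.
Forge vs Juno: Forge wins 39–0.
Ember vs Delta: Delta wins 28–11.
Ember vs Beacon: Beacon wins 28–11.
Ember vs Juno: Ember wins 23–16.
Delta vs Beacon: Beacon wins 23–16.
Delta vs Juno: Delta wins 22–17.
Beacon vs Juno: Beacon wins 38–1.
Forge beats each rival — Harbor (35–4), Ember (29–10), Delta (29–10), Beacon (24–15), Juno (39–0) — so Forge is the Condorcet winner.

Yes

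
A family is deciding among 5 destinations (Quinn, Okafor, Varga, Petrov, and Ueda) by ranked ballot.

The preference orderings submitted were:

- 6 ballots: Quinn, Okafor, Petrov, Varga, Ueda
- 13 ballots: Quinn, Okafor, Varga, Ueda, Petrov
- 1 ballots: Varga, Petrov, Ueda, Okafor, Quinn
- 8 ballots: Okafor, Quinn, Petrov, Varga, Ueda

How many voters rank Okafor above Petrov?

27

Ballots ranking Okafor above Petrov: 6+13+8 = 27.
Ballots ranking Petrov above Okafor: 1.
So 27 of 28 voters prefer Okafor to Petrov.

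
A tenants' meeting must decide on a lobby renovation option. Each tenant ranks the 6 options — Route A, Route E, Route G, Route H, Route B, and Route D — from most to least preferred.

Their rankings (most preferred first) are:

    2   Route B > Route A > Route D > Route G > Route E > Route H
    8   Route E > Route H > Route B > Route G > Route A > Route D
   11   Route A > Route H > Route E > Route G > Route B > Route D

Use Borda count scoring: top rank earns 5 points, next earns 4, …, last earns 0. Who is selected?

Route H

Borda scores:
  Route A: 2·4 + 8·1 + 11·5 = 71
  Route E: 2·1 + 8·5 + 11·3 = 75
  Route G: 2·2 + 8·2 + 11·2 = 42
  Route H: 2·0 + 8·4 + 11·4 = 76
  Route B: 2·5 + 8·3 + 11·1 = 45
  Route D: 2·3 + 8·0 + 11·0 = 6
Route H has the highest total.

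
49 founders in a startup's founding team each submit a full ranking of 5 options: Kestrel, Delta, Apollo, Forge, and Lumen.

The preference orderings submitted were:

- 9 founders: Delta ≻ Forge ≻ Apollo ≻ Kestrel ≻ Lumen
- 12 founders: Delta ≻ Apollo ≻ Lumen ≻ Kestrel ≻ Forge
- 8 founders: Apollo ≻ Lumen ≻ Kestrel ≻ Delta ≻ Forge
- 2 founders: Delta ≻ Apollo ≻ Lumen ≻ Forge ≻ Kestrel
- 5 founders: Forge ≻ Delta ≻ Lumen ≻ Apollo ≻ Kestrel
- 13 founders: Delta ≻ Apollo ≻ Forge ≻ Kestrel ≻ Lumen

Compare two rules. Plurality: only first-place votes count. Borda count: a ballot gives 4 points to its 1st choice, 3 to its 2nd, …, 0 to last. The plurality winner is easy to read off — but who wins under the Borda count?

Delta

Plurality first-place counts: Kestrel 0, Delta 36, Apollo 8, Forge 5, Lumen 0 → Delta.
Borda totals: Kestrel 50, Delta 167, Apollo 136, Forge 75, Lumen 62 → Delta.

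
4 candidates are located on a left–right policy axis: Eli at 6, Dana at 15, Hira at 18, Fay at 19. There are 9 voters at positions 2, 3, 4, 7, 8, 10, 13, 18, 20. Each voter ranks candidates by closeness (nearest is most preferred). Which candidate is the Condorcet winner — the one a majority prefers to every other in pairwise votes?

With single-peaked preferences on a line, the Condorcet winner is the candidate closest to the median voter.
The median voter (position 8) is closest to Eli at 6.
Check: Eli vs Hira — voters closer to Eli: 6 of 9.

Eli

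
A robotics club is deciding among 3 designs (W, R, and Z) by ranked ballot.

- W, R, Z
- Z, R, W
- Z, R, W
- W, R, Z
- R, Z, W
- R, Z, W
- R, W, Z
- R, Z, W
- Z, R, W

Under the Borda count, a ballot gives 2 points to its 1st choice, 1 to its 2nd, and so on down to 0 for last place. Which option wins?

R

Borda scores:
  W: 2 + 0 + 0 + 2 + 0 + 0 + 1 + 0 + 0 = 5
  R: 1 + 1 + 1 + 1 + 2 + 2 + 2 + 2 + 1 = 13
  Z: 0 + 2 + 2 + 0 + 1 + 1 + 0 + 1 + 2 = 9
R has the highest total.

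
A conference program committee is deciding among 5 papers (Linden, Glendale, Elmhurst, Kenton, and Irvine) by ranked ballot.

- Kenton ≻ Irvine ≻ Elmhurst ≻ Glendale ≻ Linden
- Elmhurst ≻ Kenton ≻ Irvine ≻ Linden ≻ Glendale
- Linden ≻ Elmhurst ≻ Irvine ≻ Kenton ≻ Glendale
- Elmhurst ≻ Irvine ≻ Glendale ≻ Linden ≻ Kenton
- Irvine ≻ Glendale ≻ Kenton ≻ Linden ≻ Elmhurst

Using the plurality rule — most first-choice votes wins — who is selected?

First-place vote totals:
  Linden: 1
  Glendale: 0
  Elmhurst: 2
  Kenton: 1
  Irvine: 1
Elmhurst has the most first-place votes.

Elmhurst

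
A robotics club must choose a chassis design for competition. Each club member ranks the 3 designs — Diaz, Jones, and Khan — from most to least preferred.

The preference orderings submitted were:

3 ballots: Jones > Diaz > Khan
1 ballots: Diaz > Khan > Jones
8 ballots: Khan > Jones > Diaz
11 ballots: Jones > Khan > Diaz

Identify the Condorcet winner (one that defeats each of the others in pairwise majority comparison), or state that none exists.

Jones

Head-to-head results (23 voters total):
Diaz vs Jones: Jones wins 22–1.
Diaz vs Khan: Khan wins 19–4.
Jones vs Khan: Jones wins 14–9.
Jones beats each rival — Diaz (22–1), Khan (14–9) — so Jones is the Condorcet winner.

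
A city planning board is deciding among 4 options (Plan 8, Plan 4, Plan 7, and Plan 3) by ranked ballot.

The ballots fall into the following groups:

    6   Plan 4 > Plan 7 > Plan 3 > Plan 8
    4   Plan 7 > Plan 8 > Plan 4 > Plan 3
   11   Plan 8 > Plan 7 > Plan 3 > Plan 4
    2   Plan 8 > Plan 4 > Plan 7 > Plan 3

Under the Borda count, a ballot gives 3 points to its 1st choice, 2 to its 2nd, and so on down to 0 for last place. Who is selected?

Plan 7

Borda scores:
  Plan 8: 6·0 + 4·2 + 11·3 + 2·3 = 47
  Plan 4: 6·3 + 4·1 + 11·0 + 2·2 = 26
  Plan 7: 6·2 + 4·3 + 11·2 + 2·1 = 48
  Plan 3: 6·1 + 4·0 + 11·1 + 2·0 = 17
Plan 7 has the highest total.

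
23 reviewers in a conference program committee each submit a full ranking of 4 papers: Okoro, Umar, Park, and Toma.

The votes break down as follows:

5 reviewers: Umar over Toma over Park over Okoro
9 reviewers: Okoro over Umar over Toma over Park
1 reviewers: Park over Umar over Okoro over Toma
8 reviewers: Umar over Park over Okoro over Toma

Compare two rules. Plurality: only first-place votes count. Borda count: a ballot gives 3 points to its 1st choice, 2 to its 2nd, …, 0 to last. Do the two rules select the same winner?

Plurality first-place counts: Okoro 9, Umar 13, Park 1, Toma 0 → Umar.
Borda totals: Okoro 36, Umar 59, Park 24, Toma 19 → Umar.
The two rules agree on Umar.

Yes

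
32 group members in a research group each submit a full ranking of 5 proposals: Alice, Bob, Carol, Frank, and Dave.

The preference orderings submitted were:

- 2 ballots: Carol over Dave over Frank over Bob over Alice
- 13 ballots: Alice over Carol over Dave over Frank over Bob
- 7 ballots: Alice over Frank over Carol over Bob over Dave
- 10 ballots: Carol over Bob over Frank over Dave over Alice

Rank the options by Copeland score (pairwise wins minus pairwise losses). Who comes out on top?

Alice

Pairwise results:
  Alice vs Bob: Alice wins 20–12.
  Alice vs Carol: Alice wins 20–12.
  Alice vs Frank: Alice wins 20–12.
  Alice vs Dave: Alice wins 20–12.
  Bob vs Carol: Carol wins 32–0.
  Bob vs Frank: Frank wins 22–10.
  Bob vs Dave: Bob wins 17–15.
  Carol vs Frank: Carol wins 25–7.
  Carol vs Dave: Carol wins 32–0.
  Frank vs Dave: Frank wins 17–15.
Copeland scores (wins − losses):
  Alice: 4 − 0 = 4
  Bob: 1 − 3 = -2
  Carol: 3 − 1 = 2
  Frank: 2 − 2 = 0
  Dave: 0 − 4 = -4
Alice has the best Copeland score.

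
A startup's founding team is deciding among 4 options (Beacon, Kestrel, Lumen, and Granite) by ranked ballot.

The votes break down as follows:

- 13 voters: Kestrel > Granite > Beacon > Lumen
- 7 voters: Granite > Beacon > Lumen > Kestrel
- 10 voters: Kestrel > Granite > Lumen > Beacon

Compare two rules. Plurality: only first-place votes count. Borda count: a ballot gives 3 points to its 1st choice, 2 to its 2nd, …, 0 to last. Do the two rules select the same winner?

Yes

Plurality first-place counts: Beacon 0, Kestrel 23, Lumen 0, Granite 7 → Kestrel.
Borda totals: Beacon 27, Kestrel 69, Lumen 17, Granite 67 → Kestrel.
The two rules agree on Kestrel.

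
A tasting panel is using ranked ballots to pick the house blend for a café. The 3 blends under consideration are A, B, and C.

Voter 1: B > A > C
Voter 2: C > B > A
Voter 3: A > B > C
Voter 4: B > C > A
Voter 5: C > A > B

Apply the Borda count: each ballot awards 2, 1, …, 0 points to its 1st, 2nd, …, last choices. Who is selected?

Borda scores:
  A: 1 + 0 + 2 + 0 + 1 = 4
  B: 2 + 1 + 1 + 2 + 0 = 6
  C: 0 + 2 + 0 + 1 + 2 = 5
B has the highest total.

B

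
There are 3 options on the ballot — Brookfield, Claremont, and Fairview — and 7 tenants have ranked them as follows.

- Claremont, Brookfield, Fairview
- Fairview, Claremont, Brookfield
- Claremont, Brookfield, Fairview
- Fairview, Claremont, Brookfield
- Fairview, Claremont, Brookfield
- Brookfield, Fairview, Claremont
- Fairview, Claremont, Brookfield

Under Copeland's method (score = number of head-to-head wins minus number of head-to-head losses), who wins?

Pairwise results:
  Brookfield vs Claremont: Claremont wins 6–1.
  Brookfield vs Fairview: Fairview wins 4–3.
  Claremont vs Fairview: Fairview wins 5–2.
Copeland scores (wins − losses):
  Brookfield: 0 − 2 = -2
  Claremont: 1 − 1 = 0
  Fairview: 2 − 0 = 2
Fairview has the best Copeland score.

Fairview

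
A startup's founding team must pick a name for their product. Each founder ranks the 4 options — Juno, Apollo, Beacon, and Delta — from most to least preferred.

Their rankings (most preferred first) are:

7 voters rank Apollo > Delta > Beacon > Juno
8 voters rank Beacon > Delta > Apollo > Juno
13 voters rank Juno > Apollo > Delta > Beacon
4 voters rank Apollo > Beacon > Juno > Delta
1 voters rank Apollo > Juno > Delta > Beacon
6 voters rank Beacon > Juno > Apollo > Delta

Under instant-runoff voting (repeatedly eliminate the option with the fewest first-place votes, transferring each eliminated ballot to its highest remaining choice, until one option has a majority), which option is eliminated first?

Round 1: Beacon 14, Juno 13, Apollo 12, Delta 0. Delta has the fewest and is eliminated.
Round 2: Beacon 14, Juno 13, Apollo 12. Apollo has the fewest and is eliminated.
Round 3: Beacon 25, Juno 14. Beacon has a majority.

Delta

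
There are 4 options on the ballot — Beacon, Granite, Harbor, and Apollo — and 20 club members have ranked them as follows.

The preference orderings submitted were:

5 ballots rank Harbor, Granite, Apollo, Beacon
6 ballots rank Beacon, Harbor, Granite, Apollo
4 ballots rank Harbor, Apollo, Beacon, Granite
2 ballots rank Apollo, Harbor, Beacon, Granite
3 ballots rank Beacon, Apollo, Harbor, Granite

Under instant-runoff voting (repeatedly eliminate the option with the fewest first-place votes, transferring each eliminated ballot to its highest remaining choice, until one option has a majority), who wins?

Harbor

Round 1: Beacon 9, Harbor 9, Apollo 2, Granite 0. Granite has the fewest and is eliminated.
Round 2: Beacon 9, Harbor 9, Apollo 2. Apollo has the fewest and is eliminated.
Round 3: Harbor 11, Beacon 9. Harbor has a majority.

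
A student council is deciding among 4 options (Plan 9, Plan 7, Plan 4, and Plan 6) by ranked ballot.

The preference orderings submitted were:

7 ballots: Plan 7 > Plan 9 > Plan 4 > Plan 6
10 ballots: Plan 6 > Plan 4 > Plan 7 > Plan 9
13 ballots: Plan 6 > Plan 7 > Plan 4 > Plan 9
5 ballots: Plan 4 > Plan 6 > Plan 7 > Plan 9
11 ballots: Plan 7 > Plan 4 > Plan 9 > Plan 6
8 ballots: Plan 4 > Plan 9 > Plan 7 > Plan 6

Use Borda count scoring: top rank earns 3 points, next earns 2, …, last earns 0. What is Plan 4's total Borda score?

101

Borda scores:
  Plan 9: 7·2 + 10·0 + 13·0 + 5·0 + 11·1 + 8·2 = 41
  Plan 7: 7·3 + 10·1 + 13·2 + 5·1 + 11·3 + 8·1 = 103
  Plan 4: 7·1 + 10·2 + 13·1 + 5·3 + 11·2 + 8·3 = 101
  Plan 6: 7·0 + 10·3 + 13·3 + 5·2 + 11·0 + 8·0 = 79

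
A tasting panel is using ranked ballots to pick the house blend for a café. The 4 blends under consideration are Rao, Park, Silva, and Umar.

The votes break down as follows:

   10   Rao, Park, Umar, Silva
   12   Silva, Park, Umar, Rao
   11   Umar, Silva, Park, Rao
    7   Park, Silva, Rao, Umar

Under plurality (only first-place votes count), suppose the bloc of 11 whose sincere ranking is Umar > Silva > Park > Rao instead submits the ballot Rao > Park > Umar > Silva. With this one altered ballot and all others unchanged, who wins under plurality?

First-place totals with the altered ballot: Rao 21, Park 7, Silva 12, Umar 0.
The switch changes the winner from Silva to Rao.

Rao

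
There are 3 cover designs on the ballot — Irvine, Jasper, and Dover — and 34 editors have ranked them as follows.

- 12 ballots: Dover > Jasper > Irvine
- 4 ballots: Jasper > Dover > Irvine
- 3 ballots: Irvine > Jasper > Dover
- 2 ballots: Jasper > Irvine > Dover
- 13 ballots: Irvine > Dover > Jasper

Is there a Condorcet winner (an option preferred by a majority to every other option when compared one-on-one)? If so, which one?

No Condorcet winner

Head-to-head results (34 voters total):
Irvine vs Jasper: Jasper wins 18–16.
Irvine vs Dover: Irvine wins 18–16.
Jasper vs Dover: Dover wins 25–9.
No candidate beats all others: Irvine beats Dover beats Jasper beats Irvine, a majority cycle.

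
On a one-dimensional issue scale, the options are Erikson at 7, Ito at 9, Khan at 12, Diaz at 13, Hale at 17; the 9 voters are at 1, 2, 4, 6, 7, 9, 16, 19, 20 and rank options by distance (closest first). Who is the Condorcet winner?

Erikson

With single-peaked preferences on a line, the Condorcet winner is the candidate closest to the median voter.
The median voter (position 7) is closest to Erikson at 7.
Check: Erikson vs Hale — voters closer to Erikson: 6 of 9.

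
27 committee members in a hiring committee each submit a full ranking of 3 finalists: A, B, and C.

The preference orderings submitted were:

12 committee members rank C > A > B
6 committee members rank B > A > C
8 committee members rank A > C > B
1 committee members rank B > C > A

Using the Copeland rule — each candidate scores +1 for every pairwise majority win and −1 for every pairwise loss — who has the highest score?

Pairwise results:
  A vs B: A wins 20–7.
  A vs C: A wins 14–13.
  B vs C: C wins 20–7.
Copeland scores (wins − losses):
  A: 2 − 0 = 2
  B: 0 − 2 = -2
  C: 1 − 1 = 0
A has the best Copeland score.

A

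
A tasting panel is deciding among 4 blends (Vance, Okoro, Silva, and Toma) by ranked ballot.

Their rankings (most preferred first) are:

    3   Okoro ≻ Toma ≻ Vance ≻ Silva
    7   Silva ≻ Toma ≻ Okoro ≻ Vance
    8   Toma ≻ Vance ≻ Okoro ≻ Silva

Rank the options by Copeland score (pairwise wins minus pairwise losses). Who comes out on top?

Pairwise results:
  Vance vs Okoro: Okoro wins 10–8.
  Vance vs Silva: Vance wins 11–7.
  Vance vs Toma: Toma wins 18–0.
  Okoro vs Silva: Okoro wins 11–7.
  Okoro vs Toma: Toma wins 15–3.
  Silva vs Toma: Toma wins 11–7.
Copeland scores (wins − losses):
  Vance: 1 − 2 = -1
  Okoro: 2 − 1 = 1
  Silva: 0 − 3 = -3
  Toma: 3 − 0 = 3
Toma has the best Copeland score.

Toma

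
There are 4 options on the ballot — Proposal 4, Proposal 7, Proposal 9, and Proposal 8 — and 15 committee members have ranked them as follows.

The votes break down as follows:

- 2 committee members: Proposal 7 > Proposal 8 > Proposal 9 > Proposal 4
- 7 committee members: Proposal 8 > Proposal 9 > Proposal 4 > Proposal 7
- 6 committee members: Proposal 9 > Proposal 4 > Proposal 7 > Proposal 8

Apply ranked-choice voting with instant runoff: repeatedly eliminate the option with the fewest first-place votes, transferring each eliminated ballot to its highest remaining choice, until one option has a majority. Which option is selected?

Proposal 8

Round 1: Proposal 8 7, Proposal 9 6, Proposal 7 2, Proposal 4 0. Proposal 4 has the fewest and is eliminated.
Round 2: Proposal 8 7, Proposal 9 6, Proposal 7 2. Proposal 7 has the fewest and is eliminated.
Round 3: Proposal 8 9, Proposal 9 6. Proposal 8 has a majority.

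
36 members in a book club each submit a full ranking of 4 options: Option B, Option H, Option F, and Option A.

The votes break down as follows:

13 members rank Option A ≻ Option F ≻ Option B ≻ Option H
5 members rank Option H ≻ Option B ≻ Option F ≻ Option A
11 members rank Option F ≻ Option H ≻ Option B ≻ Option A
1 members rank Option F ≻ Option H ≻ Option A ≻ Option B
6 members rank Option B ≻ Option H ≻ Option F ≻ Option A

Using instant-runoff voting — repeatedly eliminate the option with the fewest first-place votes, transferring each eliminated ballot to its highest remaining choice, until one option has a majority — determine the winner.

Round 1: Option A 13, Option F 12, Option B 6, Option H 5. Option H has the fewest and is eliminated.
Round 2: Option A 13, Option F 12, Option B 11. Option B has the fewest and is eliminated.
Round 3: Option F 23, Option A 13. Option F has a majority.

Option F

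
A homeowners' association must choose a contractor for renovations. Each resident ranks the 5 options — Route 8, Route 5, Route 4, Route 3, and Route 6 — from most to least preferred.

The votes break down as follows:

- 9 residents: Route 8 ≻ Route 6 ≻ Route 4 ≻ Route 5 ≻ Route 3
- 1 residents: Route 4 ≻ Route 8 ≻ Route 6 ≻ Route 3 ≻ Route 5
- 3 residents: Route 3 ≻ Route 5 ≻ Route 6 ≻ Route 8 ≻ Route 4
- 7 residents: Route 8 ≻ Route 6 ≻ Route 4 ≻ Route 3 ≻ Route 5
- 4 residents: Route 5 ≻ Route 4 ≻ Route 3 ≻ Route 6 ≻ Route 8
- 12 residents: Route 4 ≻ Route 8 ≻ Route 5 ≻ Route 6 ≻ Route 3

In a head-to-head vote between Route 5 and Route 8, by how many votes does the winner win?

Ballots ranking Route 5 above Route 8: 3+4 = 7.
Ballots ranking Route 8 above Route 5: 9+1+7+12 = 29.
Route 8 wins 29–7, a margin of 22.

22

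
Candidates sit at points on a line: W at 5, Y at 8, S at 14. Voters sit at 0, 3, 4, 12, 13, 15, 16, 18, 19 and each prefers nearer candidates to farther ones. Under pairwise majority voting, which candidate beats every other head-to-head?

S

With single-peaked preferences on a line, the Condorcet winner is the candidate closest to the median voter.
The median voter (position 13) is closest to S at 14.
Check: S vs W — voters closer to S: 6 of 9.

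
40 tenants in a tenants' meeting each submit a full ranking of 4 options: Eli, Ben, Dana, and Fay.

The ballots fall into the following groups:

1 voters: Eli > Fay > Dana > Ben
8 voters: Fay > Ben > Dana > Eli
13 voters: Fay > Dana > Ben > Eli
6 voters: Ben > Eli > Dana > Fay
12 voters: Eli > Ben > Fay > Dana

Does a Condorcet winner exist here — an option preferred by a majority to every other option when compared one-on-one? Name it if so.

Fay

Head-to-head results (40 voters total):
Eli vs Ben: Ben wins 27–13.
Eli vs Dana: Dana wins 21–19.
Eli vs Fay: Fay wins 21–19.
Ben vs Dana: Ben wins 26–14.
Ben vs Fay: Fay wins 22–18.
Dana vs Fay: Fay wins 34–6.
Fay beats each rival — Eli (21–19), Ben (22–18), Dana (34–6) — so Fay is the Condorcet winner.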